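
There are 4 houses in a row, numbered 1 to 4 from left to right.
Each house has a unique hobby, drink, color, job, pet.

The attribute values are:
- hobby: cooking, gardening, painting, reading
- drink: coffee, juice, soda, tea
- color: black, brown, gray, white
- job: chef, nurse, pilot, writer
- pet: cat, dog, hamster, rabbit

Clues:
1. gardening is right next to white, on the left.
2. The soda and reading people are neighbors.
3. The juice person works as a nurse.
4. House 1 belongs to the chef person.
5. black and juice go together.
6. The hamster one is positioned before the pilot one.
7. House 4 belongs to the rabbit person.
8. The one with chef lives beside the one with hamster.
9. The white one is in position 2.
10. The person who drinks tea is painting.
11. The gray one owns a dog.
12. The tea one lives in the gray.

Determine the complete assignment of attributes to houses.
Solution:

House | Hobby | Drink | Color | Job | Pet
-----------------------------------------
  1   | gardening | soda | brown | chef | cat
  2   | reading | coffee | white | writer | hamster
  3   | painting | tea | gray | pilot | dog
  4   | cooking | juice | black | nurse | rabbit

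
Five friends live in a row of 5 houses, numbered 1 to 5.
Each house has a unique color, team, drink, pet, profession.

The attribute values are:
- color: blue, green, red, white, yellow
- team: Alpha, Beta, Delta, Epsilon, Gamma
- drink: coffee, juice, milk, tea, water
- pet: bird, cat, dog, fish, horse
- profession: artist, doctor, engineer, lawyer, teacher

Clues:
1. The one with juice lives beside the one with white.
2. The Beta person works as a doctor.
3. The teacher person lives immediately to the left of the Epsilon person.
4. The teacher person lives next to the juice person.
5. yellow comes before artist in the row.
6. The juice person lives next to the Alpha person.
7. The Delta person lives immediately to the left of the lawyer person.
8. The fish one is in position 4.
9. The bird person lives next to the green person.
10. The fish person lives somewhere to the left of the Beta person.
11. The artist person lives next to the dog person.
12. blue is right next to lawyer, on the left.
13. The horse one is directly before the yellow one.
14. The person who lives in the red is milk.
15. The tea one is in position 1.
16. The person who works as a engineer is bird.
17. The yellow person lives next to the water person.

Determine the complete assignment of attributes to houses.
Solution:

House | Color | Team | Drink | Pet | Profession
-----------------------------------------------
  1   | blue | Delta | tea | horse | teacher
  2   | yellow | Epsilon | juice | cat | lawyer
  3   | white | Alpha | water | bird | engineer
  4   | green | Gamma | coffee | fish | artist
  5   | red | Beta | milk | dog | doctor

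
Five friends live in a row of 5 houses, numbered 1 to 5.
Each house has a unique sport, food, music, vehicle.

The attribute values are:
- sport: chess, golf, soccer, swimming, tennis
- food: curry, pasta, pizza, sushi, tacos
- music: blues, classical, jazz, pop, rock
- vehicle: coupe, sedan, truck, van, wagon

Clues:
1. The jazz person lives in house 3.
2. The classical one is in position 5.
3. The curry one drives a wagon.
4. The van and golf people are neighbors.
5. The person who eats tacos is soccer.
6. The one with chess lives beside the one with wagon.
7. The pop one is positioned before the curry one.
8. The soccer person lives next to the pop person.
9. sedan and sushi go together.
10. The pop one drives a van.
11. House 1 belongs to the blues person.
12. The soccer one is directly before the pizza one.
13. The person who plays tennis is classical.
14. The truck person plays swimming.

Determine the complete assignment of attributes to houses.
Solution:

House | Sport | Food | Music | Vehicle
--------------------------------------
  1   | soccer | tacos | blues | coupe
  2   | chess | pizza | pop | van
  3   | golf | curry | jazz | wagon
  4   | swimming | pasta | rock | truck
  5   | tennis | sushi | classical | sedan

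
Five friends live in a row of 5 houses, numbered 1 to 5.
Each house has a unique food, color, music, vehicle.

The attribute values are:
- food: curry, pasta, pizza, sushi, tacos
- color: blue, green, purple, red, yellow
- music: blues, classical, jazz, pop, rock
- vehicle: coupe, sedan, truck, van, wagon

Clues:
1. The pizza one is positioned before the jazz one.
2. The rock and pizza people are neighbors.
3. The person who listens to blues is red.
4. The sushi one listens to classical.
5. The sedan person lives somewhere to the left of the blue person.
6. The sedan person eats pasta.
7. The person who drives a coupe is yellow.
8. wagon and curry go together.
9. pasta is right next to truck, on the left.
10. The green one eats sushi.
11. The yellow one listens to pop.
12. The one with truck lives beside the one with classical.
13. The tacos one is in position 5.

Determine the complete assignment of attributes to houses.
Solution:

House | Food | Color | Music | Vehicle
--------------------------------------
  1   | pasta | purple | rock | sedan
  2   | pizza | red | blues | truck
  3   | sushi | green | classical | van
  4   | curry | blue | jazz | wagon
  5   | tacos | yellow | pop | coupe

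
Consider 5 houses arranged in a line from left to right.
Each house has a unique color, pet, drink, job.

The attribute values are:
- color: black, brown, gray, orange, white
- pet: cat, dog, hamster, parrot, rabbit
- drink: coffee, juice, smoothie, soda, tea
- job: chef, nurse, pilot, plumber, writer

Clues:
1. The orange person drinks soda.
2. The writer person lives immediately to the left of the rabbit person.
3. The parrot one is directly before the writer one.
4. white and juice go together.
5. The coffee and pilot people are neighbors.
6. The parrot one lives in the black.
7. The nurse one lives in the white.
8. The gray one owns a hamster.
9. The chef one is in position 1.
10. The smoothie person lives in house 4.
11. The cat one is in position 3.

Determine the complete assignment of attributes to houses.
Solution:

House | Color | Pet | Drink | Job
---------------------------------
  1   | gray | hamster | coffee | chef
  2   | black | parrot | tea | pilot
  3   | orange | cat | soda | writer
  4   | brown | rabbit | smoothie | plumber
  5   | white | dog | juice | nurse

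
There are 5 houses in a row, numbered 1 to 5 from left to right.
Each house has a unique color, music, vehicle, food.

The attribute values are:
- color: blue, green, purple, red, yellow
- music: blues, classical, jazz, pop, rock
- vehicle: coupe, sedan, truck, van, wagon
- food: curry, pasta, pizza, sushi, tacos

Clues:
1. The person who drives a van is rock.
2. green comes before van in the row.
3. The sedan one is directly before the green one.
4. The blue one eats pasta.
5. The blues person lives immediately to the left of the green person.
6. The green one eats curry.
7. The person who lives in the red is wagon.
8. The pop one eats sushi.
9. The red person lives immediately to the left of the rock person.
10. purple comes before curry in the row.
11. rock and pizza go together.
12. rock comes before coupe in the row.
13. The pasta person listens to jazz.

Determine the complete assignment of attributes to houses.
Solution:

House | Color | Music | Vehicle | Food
--------------------------------------
  1   | purple | blues | sedan | tacos
  2   | green | classical | truck | curry
  3   | red | pop | wagon | sushi
  4   | yellow | rock | van | pizza
  5   | blue | jazz | coupe | pasta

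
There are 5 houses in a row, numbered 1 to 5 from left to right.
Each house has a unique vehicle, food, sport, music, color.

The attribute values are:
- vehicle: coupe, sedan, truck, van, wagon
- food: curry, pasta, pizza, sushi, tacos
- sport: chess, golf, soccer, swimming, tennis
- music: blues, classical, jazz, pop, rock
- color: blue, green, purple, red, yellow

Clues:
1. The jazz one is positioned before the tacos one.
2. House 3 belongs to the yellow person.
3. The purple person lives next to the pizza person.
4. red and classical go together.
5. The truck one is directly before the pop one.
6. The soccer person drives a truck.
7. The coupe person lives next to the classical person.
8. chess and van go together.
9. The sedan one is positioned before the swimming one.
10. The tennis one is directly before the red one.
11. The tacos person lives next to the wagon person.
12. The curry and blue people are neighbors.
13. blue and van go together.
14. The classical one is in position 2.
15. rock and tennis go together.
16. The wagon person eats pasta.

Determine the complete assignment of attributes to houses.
Solution:

House | Vehicle | Food | Sport | Music | Color
----------------------------------------------
  1   | coupe | sushi | tennis | rock | purple
  2   | sedan | pizza | golf | classical | red
  3   | truck | curry | soccer | jazz | yellow
  4   | van | tacos | chess | pop | blue
  5   | wagon | pasta | swimming | blues | green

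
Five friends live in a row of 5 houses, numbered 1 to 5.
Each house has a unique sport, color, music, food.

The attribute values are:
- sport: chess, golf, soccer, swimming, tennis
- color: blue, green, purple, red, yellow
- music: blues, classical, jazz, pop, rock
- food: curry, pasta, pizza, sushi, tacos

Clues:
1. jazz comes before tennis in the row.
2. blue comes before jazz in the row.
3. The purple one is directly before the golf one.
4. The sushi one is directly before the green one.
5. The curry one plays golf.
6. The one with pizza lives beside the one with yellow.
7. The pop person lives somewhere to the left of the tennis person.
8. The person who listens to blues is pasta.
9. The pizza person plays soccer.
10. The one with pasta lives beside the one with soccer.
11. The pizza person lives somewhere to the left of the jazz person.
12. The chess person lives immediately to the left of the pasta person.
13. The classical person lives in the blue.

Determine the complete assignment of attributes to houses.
Solution:

House | Sport | Color | Music | Food
------------------------------------
  1   | chess | blue | classical | sushi
  2   | swimming | green | blues | pasta
  3   | soccer | purple | pop | pizza
  4   | golf | yellow | jazz | curry
  5   | tennis | red | rock | tacos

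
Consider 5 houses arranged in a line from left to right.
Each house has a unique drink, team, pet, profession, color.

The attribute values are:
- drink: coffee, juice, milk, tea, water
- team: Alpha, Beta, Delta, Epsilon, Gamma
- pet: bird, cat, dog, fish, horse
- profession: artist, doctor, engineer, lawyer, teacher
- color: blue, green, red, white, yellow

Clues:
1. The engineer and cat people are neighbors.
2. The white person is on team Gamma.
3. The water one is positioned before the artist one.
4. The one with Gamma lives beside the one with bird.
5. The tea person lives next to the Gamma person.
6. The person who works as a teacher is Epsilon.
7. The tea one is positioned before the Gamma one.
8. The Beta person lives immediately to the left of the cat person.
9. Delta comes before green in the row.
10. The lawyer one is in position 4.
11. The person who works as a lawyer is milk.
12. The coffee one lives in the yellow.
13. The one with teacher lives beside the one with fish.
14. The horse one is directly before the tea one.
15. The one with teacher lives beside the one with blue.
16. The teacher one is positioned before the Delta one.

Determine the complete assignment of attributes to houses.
Solution:

House | Drink | Team | Pet | Profession | Color
-----------------------------------------------
  1   | coffee | Epsilon | horse | teacher | yellow
  2   | tea | Beta | fish | engineer | blue
  3   | water | Gamma | cat | doctor | white
  4   | milk | Delta | bird | lawyer | red
  5   | juice | Alpha | dog | artist | green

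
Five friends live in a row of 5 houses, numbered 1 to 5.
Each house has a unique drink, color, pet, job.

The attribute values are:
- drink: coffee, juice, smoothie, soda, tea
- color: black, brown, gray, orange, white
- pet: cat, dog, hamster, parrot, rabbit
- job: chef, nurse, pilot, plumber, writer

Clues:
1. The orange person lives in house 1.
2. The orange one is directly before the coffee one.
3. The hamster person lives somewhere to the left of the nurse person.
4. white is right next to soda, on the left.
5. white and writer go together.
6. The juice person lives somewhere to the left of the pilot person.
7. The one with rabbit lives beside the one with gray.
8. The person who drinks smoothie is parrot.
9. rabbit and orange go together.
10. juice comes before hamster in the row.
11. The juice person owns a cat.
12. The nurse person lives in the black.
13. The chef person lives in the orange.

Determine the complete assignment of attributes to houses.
Solution:

House | Drink | Color | Pet | Job
---------------------------------
  1   | tea | orange | rabbit | chef
  2   | coffee | gray | dog | plumber
  3   | juice | white | cat | writer
  4   | soda | brown | hamster | pilot
  5   | smoothie | black | parrot | nurse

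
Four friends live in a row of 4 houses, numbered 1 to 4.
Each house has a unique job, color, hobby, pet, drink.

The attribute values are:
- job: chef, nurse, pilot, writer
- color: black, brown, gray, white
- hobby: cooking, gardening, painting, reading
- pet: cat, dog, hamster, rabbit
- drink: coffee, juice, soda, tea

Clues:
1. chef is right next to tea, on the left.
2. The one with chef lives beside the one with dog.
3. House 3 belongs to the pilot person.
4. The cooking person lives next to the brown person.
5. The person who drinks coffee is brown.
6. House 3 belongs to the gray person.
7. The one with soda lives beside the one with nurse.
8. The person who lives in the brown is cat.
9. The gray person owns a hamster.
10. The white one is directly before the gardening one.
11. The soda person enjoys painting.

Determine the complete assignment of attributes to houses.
Solution:

House | Job | Color | Hobby | Pet | Drink
-----------------------------------------
  1   | chef | white | painting | rabbit | soda
  2   | nurse | black | gardening | dog | tea
  3   | pilot | gray | cooking | hamster | juice
  4   | writer | brown | reading | cat | coffee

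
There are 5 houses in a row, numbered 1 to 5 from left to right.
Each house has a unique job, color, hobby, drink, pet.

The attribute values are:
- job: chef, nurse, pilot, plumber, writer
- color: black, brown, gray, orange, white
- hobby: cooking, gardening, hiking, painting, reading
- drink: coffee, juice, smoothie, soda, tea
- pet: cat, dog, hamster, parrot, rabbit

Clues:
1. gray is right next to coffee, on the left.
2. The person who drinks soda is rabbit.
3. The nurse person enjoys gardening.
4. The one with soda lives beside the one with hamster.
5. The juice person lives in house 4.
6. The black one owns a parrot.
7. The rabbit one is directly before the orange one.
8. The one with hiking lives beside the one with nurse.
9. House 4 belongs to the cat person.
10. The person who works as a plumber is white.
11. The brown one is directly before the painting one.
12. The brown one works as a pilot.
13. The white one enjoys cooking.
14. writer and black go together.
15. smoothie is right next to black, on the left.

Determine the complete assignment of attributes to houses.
Solution:

House | Job | Color | Hobby | Drink | Pet
-----------------------------------------
  1   | pilot | brown | reading | soda | rabbit
  2   | chef | orange | painting | smoothie | hamster
  3   | writer | black | hiking | tea | parrot
  4   | nurse | gray | gardening | juice | cat
  5   | plumber | white | cooking | coffee | dog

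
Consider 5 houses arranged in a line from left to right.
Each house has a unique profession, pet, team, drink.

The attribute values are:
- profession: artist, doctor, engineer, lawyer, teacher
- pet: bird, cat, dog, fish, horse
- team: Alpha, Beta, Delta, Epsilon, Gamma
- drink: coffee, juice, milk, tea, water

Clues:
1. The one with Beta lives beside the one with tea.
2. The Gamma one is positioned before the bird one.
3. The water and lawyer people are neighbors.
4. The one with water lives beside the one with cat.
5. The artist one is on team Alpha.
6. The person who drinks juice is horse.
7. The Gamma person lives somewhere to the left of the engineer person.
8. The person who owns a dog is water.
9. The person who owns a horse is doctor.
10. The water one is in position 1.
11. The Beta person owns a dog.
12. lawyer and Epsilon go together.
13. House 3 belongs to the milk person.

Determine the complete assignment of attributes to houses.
Solution:

House | Profession | Pet | Team | Drink
---------------------------------------
  1   | teacher | dog | Beta | water
  2   | lawyer | cat | Epsilon | tea
  3   | artist | fish | Alpha | milk
  4   | doctor | horse | Gamma | juice
  5   | engineer | bird | Delta | coffee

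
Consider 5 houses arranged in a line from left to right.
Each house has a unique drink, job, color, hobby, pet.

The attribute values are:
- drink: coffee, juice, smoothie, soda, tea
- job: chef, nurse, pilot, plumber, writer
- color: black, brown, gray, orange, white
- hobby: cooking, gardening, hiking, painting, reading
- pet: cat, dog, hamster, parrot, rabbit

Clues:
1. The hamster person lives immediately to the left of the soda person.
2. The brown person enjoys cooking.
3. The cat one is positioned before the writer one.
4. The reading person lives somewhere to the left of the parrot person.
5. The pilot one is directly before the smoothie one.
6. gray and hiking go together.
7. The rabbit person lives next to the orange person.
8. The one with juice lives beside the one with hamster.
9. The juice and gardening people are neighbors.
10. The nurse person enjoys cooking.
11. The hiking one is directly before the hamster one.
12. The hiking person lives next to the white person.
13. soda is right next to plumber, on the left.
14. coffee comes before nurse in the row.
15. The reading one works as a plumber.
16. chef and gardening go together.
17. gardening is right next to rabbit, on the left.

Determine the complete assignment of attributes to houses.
Solution:

House | Drink | Job | Color | Hobby | Pet
-----------------------------------------
  1   | juice | pilot | gray | hiking | cat
  2   | smoothie | chef | white | gardening | hamster
  3   | soda | writer | black | painting | rabbit
  4   | coffee | plumber | orange | reading | dog
  5   | tea | nurse | brown | cooking | parrot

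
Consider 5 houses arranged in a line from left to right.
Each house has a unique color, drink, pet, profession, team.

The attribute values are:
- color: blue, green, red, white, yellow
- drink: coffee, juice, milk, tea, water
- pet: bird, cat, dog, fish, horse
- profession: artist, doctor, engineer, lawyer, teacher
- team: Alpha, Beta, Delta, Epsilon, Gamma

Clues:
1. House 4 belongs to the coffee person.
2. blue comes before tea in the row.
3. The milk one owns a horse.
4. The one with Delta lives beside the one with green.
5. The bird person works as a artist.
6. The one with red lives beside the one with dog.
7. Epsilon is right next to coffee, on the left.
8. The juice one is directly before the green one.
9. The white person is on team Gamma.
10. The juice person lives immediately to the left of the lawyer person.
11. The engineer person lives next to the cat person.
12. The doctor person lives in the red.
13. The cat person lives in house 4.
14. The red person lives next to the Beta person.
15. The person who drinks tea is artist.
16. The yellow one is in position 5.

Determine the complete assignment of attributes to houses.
Solution:

House | Color | Drink | Pet | Profession | Team
-----------------------------------------------
  1   | red | juice | fish | doctor | Delta
  2   | green | water | dog | lawyer | Beta
  3   | blue | milk | horse | engineer | Epsilon
  4   | white | coffee | cat | teacher | Gamma
  5   | yellow | tea | bird | artist | Alpha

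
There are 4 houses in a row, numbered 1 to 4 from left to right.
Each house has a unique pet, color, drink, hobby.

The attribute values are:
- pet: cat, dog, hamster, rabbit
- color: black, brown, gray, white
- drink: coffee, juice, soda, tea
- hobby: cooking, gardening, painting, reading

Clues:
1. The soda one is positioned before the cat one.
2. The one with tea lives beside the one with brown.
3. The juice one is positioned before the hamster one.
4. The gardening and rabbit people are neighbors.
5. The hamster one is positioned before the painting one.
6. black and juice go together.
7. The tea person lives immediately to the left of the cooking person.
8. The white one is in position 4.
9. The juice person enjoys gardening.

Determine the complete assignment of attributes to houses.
Solution:

House | Pet | Color | Drink | Hobby
-----------------------------------
  1   | dog | black | juice | gardening
  2   | rabbit | gray | tea | reading
  3   | hamster | brown | soda | cooking
  4   | cat | white | coffee | painting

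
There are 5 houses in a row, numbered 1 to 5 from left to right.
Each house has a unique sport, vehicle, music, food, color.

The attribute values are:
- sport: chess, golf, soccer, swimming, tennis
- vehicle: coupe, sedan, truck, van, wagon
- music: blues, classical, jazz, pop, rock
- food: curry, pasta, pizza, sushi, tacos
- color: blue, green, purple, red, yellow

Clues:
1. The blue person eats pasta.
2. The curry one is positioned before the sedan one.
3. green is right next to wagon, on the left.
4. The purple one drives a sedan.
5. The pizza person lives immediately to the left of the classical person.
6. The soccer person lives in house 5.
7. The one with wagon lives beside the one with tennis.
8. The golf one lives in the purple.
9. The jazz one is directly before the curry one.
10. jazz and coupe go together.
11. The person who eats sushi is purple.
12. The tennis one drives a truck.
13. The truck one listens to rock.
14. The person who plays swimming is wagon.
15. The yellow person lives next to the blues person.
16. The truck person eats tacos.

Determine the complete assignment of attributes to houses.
Solution:

House | Sport | Vehicle | Music | Food | Color
----------------------------------------------
  1   | chess | coupe | jazz | pizza | green
  2   | swimming | wagon | classical | curry | red
  3   | tennis | truck | rock | tacos | yellow
  4   | golf | sedan | blues | sushi | purple
  5   | soccer | van | pop | pasta | blue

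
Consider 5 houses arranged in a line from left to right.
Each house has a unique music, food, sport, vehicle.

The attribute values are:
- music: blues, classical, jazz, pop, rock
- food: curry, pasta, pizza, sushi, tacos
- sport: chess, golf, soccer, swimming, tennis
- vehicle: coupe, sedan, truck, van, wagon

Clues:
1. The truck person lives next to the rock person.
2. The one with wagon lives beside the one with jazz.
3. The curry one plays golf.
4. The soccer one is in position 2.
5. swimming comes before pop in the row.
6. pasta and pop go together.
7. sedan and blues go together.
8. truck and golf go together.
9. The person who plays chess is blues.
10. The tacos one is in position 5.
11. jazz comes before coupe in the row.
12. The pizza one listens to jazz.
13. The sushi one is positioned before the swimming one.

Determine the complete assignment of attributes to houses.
Solution:

House | Music | Food | Sport | Vehicle
--------------------------------------
  1   | classical | curry | golf | truck
  2   | rock | sushi | soccer | wagon
  3   | jazz | pizza | swimming | van
  4   | pop | pasta | tennis | coupe
  5   | blues | tacos | chess | sedan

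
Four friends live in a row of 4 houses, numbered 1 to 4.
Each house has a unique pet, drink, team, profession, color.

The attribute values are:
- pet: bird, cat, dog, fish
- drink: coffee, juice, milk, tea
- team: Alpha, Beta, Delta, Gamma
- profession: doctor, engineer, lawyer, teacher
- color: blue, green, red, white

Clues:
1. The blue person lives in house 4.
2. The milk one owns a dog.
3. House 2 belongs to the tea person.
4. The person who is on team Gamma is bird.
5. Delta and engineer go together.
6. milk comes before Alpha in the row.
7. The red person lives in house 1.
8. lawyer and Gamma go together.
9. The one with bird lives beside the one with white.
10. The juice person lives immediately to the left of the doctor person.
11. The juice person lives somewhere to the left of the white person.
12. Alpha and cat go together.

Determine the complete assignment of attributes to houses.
Solution:

House | Pet | Drink | Team | Profession | Color
-----------------------------------------------
  1   | bird | juice | Gamma | lawyer | red
  2   | fish | tea | Beta | doctor | white
  3   | dog | milk | Delta | engineer | green
  4   | cat | coffee | Alpha | teacher | blue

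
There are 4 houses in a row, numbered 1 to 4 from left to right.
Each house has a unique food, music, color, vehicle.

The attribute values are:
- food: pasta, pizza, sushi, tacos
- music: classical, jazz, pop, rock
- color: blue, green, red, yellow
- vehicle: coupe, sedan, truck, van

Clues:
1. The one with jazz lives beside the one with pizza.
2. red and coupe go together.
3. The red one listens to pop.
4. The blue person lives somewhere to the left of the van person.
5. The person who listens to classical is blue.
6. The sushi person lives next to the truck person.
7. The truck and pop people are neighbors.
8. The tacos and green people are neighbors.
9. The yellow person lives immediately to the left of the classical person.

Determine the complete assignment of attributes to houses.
Solution:

House | Food | Music | Color | Vehicle
--------------------------------------
  1   | sushi | jazz | yellow | sedan
  2   | pizza | classical | blue | truck
  3   | tacos | pop | red | coupe
  4   | pasta | rock | green | van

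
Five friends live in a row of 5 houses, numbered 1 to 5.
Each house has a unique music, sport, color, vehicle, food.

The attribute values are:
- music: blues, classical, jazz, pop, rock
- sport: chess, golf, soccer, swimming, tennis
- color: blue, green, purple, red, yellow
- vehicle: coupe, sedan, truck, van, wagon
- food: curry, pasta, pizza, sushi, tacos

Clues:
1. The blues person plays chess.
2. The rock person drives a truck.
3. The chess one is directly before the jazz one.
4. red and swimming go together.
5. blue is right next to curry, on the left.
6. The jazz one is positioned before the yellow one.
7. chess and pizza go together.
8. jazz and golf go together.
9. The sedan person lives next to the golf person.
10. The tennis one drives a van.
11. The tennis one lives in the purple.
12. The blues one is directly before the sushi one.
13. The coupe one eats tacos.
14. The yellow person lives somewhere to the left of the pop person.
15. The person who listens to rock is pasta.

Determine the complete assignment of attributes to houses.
Solution:

House | Music | Sport | Color | Vehicle | Food
----------------------------------------------
  1   | blues | chess | green | sedan | pizza
  2   | jazz | golf | blue | wagon | sushi
  3   | classical | tennis | purple | van | curry
  4   | rock | soccer | yellow | truck | pasta
  5   | pop | swimming | red | coupe | tacos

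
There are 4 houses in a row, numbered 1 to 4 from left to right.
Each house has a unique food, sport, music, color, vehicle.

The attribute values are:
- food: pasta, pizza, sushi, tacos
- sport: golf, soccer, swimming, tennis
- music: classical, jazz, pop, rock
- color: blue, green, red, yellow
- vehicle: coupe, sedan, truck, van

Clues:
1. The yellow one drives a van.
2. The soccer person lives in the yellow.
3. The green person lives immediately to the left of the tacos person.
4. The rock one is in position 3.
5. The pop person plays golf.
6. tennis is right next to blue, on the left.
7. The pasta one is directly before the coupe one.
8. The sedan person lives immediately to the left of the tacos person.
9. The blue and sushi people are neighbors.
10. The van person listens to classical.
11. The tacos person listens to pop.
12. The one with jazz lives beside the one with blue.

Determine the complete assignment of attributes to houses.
Solution:

House | Food | Sport | Music | Color | Vehicle
----------------------------------------------
  1   | pasta | tennis | jazz | green | sedan
  2   | tacos | golf | pop | blue | coupe
  3   | sushi | swimming | rock | red | truck
  4   | pizza | soccer | classical | yellow | van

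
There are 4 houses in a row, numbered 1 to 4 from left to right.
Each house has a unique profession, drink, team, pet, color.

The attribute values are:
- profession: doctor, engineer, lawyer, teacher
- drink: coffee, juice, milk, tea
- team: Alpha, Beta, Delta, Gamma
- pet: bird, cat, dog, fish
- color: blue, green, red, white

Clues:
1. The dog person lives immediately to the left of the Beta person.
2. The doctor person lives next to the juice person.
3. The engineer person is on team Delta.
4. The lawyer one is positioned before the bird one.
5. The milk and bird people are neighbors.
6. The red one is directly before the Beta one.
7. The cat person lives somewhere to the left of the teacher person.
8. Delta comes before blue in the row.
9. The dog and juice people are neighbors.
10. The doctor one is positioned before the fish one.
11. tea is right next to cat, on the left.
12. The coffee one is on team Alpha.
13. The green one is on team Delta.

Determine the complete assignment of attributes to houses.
Solution:

House | Profession | Drink | Team | Pet | Color
-----------------------------------------------
  1   | doctor | tea | Gamma | dog | red
  2   | lawyer | juice | Beta | cat | white
  3   | engineer | milk | Delta | fish | green
  4   | teacher | coffee | Alpha | bird | blue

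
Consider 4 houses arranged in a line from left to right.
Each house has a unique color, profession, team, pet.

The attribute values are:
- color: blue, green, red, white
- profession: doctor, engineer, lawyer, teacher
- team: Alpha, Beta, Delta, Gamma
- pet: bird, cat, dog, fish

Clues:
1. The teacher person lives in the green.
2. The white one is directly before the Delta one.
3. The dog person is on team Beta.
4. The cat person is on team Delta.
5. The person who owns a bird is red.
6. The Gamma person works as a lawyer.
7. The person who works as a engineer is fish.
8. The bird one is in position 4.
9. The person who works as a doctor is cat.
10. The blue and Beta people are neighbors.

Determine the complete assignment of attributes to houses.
Solution:

House | Color | Profession | Team | Pet
---------------------------------------
  1   | white | engineer | Alpha | fish
  2   | blue | doctor | Delta | cat
  3   | green | teacher | Beta | dog
  4   | red | lawyer | Gamma | bird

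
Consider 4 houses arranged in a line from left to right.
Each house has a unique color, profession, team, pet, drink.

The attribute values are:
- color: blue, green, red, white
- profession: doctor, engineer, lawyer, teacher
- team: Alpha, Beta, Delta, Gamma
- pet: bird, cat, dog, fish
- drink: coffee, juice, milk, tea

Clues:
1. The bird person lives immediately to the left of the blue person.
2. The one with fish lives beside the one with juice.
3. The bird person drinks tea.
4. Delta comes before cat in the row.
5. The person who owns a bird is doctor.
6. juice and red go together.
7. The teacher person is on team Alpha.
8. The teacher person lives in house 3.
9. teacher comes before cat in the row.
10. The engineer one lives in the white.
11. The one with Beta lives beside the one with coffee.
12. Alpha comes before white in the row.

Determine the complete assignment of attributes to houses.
Solution:

House | Color | Profession | Team | Pet | Drink
-----------------------------------------------
  1   | green | doctor | Beta | bird | tea
  2   | blue | lawyer | Delta | fish | coffee
  3   | red | teacher | Alpha | dog | juice
  4   | white | engineer | Gamma | cat | milk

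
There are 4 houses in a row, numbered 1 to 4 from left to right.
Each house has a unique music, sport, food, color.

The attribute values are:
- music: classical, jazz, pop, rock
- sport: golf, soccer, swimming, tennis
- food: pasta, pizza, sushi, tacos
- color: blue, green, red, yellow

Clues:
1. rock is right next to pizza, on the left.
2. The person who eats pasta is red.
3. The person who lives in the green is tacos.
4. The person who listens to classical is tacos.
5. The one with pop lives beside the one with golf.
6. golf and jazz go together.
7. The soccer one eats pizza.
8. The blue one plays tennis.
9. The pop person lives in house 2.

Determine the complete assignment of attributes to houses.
Solution:

House | Music | Sport | Food | Color
------------------------------------
  1   | rock | tennis | sushi | blue
  2   | pop | soccer | pizza | yellow
  3   | jazz | golf | pasta | red
  4   | classical | swimming | tacos | green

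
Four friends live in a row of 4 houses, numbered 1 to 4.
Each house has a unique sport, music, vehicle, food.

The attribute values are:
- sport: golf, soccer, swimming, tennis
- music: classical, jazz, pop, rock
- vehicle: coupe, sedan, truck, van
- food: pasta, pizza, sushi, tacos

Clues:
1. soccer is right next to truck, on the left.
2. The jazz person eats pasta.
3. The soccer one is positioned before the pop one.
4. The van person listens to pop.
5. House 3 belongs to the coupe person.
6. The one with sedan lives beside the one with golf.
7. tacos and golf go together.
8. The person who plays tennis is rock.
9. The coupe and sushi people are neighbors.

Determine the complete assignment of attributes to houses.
Solution:

House | Sport | Music | Vehicle | Food
--------------------------------------
  1   | soccer | jazz | sedan | pasta
  2   | golf | classical | truck | tacos
  3   | tennis | rock | coupe | pizza
  4   | swimming | pop | van | sushi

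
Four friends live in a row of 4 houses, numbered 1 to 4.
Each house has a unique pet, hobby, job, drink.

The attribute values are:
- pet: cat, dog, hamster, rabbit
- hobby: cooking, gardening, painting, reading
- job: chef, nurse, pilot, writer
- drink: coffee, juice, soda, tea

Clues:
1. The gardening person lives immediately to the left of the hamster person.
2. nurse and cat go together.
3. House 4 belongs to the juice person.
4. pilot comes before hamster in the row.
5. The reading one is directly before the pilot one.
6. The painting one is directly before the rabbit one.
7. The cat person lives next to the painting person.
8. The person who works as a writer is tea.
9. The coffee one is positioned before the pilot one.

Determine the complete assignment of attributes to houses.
Solution:

House | Pet | Hobby | Job | Drink
---------------------------------
  1   | cat | reading | nurse | coffee
  2   | dog | painting | pilot | soda
  3   | rabbit | gardening | writer | tea
  4   | hamster | cooking | chef | juice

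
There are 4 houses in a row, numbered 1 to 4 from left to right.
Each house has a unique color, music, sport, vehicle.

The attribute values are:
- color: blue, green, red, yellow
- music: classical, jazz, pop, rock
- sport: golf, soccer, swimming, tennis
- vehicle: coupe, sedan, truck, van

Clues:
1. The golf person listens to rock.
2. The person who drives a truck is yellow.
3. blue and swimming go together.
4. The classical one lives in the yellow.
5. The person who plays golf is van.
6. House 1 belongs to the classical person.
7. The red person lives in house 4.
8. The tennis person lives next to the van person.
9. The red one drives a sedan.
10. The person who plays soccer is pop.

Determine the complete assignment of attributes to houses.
Solution:

House | Color | Music | Sport | Vehicle
---------------------------------------
  1   | yellow | classical | tennis | truck
  2   | green | rock | golf | van
  3   | blue | jazz | swimming | coupe
  4   | red | pop | soccer | sedan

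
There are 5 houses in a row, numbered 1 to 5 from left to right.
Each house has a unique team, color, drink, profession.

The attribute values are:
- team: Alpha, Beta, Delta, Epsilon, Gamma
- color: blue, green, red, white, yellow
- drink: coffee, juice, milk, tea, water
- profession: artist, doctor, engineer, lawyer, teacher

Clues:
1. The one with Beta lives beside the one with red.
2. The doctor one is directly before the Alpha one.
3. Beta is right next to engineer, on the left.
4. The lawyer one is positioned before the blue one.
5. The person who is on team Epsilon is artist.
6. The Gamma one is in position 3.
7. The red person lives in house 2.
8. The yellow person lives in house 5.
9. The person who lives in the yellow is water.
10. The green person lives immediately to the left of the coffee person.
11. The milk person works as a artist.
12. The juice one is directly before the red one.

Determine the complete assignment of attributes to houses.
Solution:

House | Team | Color | Drink | Profession
-----------------------------------------
  1   | Beta | green | juice | doctor
  2   | Alpha | red | coffee | engineer
  3   | Gamma | white | tea | lawyer
  4   | Epsilon | blue | milk | artist
  5   | Delta | yellow | water | teacher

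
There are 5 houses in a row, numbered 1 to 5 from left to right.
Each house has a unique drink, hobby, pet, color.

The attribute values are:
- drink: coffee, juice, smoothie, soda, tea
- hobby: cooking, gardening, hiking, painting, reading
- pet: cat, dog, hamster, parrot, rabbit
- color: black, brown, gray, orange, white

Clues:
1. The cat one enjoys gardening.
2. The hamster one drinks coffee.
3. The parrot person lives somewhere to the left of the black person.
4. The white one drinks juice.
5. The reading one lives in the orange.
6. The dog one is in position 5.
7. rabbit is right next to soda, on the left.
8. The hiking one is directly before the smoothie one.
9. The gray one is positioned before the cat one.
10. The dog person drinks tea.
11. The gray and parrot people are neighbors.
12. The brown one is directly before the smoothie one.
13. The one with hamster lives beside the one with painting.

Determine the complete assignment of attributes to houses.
Solution:

House | Drink | Hobby | Pet | Color
-----------------------------------
  1   | coffee | hiking | hamster | brown
  2   | smoothie | painting | rabbit | gray
  3   | soda | reading | parrot | orange
  4   | juice | gardening | cat | white
  5   | tea | cooking | dog | black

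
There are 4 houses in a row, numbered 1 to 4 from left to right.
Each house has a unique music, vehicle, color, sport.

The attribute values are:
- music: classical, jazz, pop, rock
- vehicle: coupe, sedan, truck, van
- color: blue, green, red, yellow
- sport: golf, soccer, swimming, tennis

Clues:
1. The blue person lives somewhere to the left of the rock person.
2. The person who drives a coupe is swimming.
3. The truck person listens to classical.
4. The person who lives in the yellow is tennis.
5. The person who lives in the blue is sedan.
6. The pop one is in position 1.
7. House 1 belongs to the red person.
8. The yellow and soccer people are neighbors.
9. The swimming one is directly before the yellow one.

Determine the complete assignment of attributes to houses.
Solution:

House | Music | Vehicle | Color | Sport
---------------------------------------
  1   | pop | coupe | red | swimming
  2   | classical | truck | yellow | tennis
  3   | jazz | sedan | blue | soccer
  4   | rock | van | green | golf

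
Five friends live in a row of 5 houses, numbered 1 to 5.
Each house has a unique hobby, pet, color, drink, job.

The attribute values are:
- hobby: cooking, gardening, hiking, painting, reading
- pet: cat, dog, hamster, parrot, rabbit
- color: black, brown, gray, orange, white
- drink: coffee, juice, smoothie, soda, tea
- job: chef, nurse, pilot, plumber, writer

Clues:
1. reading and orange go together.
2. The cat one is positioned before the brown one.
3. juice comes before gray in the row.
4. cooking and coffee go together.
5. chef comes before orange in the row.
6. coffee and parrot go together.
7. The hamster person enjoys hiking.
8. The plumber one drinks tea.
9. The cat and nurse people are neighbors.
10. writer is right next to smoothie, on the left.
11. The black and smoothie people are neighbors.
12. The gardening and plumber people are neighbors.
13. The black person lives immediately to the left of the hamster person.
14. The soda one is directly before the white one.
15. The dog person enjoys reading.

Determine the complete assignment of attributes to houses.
Solution:

House | Hobby | Pet | Color | Drink | Job
-----------------------------------------
  1   | painting | cat | black | soda | writer
  2   | hiking | hamster | white | smoothie | nurse
  3   | gardening | rabbit | brown | juice | chef
  4   | reading | dog | orange | tea | plumber
  5   | cooking | parrot | gray | coffee | pilot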